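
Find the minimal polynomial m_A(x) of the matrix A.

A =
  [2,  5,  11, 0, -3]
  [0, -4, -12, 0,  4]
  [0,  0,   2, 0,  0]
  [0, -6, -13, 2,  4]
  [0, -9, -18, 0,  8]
x^3 - 6*x^2 + 12*x - 8

The characteristic polynomial is χ_A(x) = (x - 2)^5, so the eigenvalues are known. The minimal polynomial is
  m_A(x) = Π_λ (x − λ)^{k_λ}
where k_λ is the size of the *largest* Jordan block for λ (equivalently, the smallest k with (A − λI)^k v = 0 for every generalised eigenvector v of λ).

  λ = 2: largest Jordan block has size 3, contributing (x − 2)^3

So m_A(x) = (x - 2)^3 = x^3 - 6*x^2 + 12*x - 8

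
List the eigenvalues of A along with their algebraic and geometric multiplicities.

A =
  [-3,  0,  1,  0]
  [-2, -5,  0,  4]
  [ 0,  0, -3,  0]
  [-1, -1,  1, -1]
λ = -3: alg = 4, geom = 2

Step 1 — factor the characteristic polynomial to read off the algebraic multiplicities:
  χ_A(x) = (x + 3)^4

Step 2 — compute geometric multiplicities via the rank-nullity identity g(λ) = n − rank(A − λI):
  rank(A − (-3)·I) = 2, so dim ker(A − (-3)·I) = n − 2 = 2

Summary:
  λ = -3: algebraic multiplicity = 4, geometric multiplicity = 2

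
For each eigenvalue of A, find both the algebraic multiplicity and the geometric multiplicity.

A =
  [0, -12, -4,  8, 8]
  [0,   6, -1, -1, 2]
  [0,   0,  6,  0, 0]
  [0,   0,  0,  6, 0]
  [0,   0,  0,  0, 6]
λ = 0: alg = 1, geom = 1; λ = 6: alg = 4, geom = 3

Step 1 — factor the characteristic polynomial to read off the algebraic multiplicities:
  χ_A(x) = x*(x - 6)^4

Step 2 — compute geometric multiplicities via the rank-nullity identity g(λ) = n − rank(A − λI):
  rank(A − (0)·I) = 4, so dim ker(A − (0)·I) = n − 4 = 1
  rank(A − (6)·I) = 2, so dim ker(A − (6)·I) = n − 2 = 3

Summary:
  λ = 0: algebraic multiplicity = 1, geometric multiplicity = 1
  λ = 6: algebraic multiplicity = 4, geometric multiplicity = 3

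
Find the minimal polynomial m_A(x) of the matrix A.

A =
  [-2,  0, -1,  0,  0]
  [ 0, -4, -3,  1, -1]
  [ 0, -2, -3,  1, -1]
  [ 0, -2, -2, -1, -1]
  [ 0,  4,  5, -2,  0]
x^3 + 6*x^2 + 12*x + 8

The characteristic polynomial is χ_A(x) = (x + 2)^5, so the eigenvalues are known. The minimal polynomial is
  m_A(x) = Π_λ (x − λ)^{k_λ}
where k_λ is the size of the *largest* Jordan block for λ (equivalently, the smallest k with (A − λI)^k v = 0 for every generalised eigenvector v of λ).

  λ = -2: largest Jordan block has size 3, contributing (x + 2)^3

So m_A(x) = (x + 2)^3 = x^3 + 6*x^2 + 12*x + 8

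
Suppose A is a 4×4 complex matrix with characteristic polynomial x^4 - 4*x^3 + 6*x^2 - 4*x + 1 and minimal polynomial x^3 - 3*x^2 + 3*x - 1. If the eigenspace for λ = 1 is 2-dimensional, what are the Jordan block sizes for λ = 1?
Block sizes for λ = 1: [3, 1]

Step 1 — from the characteristic polynomial, algebraic multiplicity of λ = 1 is 4. From dim ker(A − (1)·I) = 2, there are exactly 2 Jordan blocks for λ = 1.
Step 2 — from the minimal polynomial, the factor (x − 1)^3 tells us the largest block for λ = 1 has size 3.
Step 3 — with total size 4, 2 blocks, and largest block 3, the block sizes (in nonincreasing order) are [3, 1].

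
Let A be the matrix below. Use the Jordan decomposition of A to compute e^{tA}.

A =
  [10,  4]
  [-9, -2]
e^{tA} =
  [6*t*exp(4*t) + exp(4*t), 4*t*exp(4*t)]
  [-9*t*exp(4*t), -6*t*exp(4*t) + exp(4*t)]

Strategy: write A = P · J · P⁻¹ where J is a Jordan canonical form, so e^{tA} = P · e^{tJ} · P⁻¹, and e^{tJ} can be computed block-by-block.

A has Jordan form
J =
  [4, 1]
  [0, 4]
(up to reordering of blocks).

Per-block formulas:
  For a 2×2 Jordan block J_2(4): exp(t · J_2(4)) = e^(4t)·(I + t·N), where N is the 2×2 nilpotent shift.

After assembling e^{tJ} and conjugating by P, we get:

e^{tA} =
  [6*t*exp(4*t) + exp(4*t), 4*t*exp(4*t)]
  [-9*t*exp(4*t), -6*t*exp(4*t) + exp(4*t)]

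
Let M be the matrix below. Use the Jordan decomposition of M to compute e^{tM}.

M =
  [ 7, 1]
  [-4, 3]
e^{tM} =
  [2*t*exp(5*t) + exp(5*t), t*exp(5*t)]
  [-4*t*exp(5*t), -2*t*exp(5*t) + exp(5*t)]

Strategy: write M = P · J · P⁻¹ where J is a Jordan canonical form, so e^{tM} = P · e^{tJ} · P⁻¹, and e^{tJ} can be computed block-by-block.

M has Jordan form
J =
  [5, 1]
  [0, 5]
(up to reordering of blocks).

Per-block formulas:
  For a 2×2 Jordan block J_2(5): exp(t · J_2(5)) = e^(5t)·(I + t·N), where N is the 2×2 nilpotent shift.

After assembling e^{tJ} and conjugating by P, we get:

e^{tM} =
  [2*t*exp(5*t) + exp(5*t), t*exp(5*t)]
  [-4*t*exp(5*t), -2*t*exp(5*t) + exp(5*t)]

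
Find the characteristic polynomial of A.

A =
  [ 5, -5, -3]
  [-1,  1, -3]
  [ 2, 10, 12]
x^3 - 18*x^2 + 108*x - 216

Expanding det(x·I − A) (e.g. by cofactor expansion or by noting that A is similar to its Jordan form J, which has the same characteristic polynomial as A) gives
  χ_A(x) = x^3 - 18*x^2 + 108*x - 216
which factors as (x - 6)^3. The eigenvalues (with algebraic multiplicities) are λ = 6 with multiplicity 3.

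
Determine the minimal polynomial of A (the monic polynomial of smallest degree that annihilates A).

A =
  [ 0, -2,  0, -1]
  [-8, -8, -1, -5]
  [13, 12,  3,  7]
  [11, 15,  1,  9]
x^3 - 3*x^2 + 3*x - 1

The characteristic polynomial is χ_A(x) = (x - 1)^4, so the eigenvalues are known. The minimal polynomial is
  m_A(x) = Π_λ (x − λ)^{k_λ}
where k_λ is the size of the *largest* Jordan block for λ (equivalently, the smallest k with (A − λI)^k v = 0 for every generalised eigenvector v of λ).

  λ = 1: largest Jordan block has size 3, contributing (x − 1)^3

So m_A(x) = (x - 1)^3 = x^3 - 3*x^2 + 3*x - 1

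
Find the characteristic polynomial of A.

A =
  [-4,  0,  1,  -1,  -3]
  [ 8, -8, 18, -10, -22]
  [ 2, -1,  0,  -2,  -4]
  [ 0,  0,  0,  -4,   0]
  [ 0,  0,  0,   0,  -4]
x^5 + 20*x^4 + 160*x^3 + 640*x^2 + 1280*x + 1024

Expanding det(x·I − A) (e.g. by cofactor expansion or by noting that A is similar to its Jordan form J, which has the same characteristic polynomial as A) gives
  χ_A(x) = x^5 + 20*x^4 + 160*x^3 + 640*x^2 + 1280*x + 1024
which factors as (x + 4)^5. The eigenvalues (with algebraic multiplicities) are λ = -4 with multiplicity 5.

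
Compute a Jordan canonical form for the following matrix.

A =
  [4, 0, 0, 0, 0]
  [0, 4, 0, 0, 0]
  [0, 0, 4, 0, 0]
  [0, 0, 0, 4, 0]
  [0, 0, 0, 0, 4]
J_1(4) ⊕ J_1(4) ⊕ J_1(4) ⊕ J_1(4) ⊕ J_1(4)

The characteristic polynomial is
  det(x·I − A) = x^5 - 20*x^4 + 160*x^3 - 640*x^2 + 1280*x - 1024 = (x - 4)^5

Eigenvalues and multiplicities (the geometric multiplicity of λ is n − rank(A − λI), which equals the number of Jordan blocks for λ):
  λ = 4: algebraic multiplicity = 5, geometric multiplicity = 5

Determining the block sizes for each eigenvalue:
  λ = 4: gm = am = 5, so every block has size 1 → block sizes [1, 1, 1, 1, 1]

Assembling the blocks gives a Jordan form
J =
  [4, 0, 0, 0, 0]
  [0, 4, 0, 0, 0]
  [0, 0, 4, 0, 0]
  [0, 0, 0, 4, 0]
  [0, 0, 0, 0, 4]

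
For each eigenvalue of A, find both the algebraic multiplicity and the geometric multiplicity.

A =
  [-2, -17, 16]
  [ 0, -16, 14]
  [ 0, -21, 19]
λ = -2: alg = 2, geom = 1; λ = 5: alg = 1, geom = 1

Step 1 — factor the characteristic polynomial to read off the algebraic multiplicities:
  χ_A(x) = (x - 5)*(x + 2)^2

Step 2 — compute geometric multiplicities via the rank-nullity identity g(λ) = n − rank(A − λI):
  rank(A − (-2)·I) = 2, so dim ker(A − (-2)·I) = n − 2 = 1
  rank(A − (5)·I) = 2, so dim ker(A − (5)·I) = n − 2 = 1

Summary:
  λ = -2: algebraic multiplicity = 2, geometric multiplicity = 1
  λ = 5: algebraic multiplicity = 1, geometric multiplicity = 1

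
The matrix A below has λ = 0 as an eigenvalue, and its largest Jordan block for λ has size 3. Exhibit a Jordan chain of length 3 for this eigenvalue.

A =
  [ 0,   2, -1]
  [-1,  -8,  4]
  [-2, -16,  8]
A Jordan chain for λ = 0 of length 3:
v_1 = (0, -2, -4)ᵀ
v_2 = (2, -8, -16)ᵀ
v_3 = (0, 1, 0)ᵀ

Let N = A − (0)·I. We want v_3 with N^3 v_3 = 0 but N^2 v_3 ≠ 0; then v_{j-1} := N · v_j for j = 3, …, 2.

Pick v_3 = (0, 1, 0)ᵀ.
Then v_2 = N · v_3 = (2, -8, -16)ᵀ.
Then v_1 = N · v_2 = (0, -2, -4)ᵀ.

Sanity check: (A − (0)·I) v_1 = (0, 0, 0)ᵀ = 0. ✓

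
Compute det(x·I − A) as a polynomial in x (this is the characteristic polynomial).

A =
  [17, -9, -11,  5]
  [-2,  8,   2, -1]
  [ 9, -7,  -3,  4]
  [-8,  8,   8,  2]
x^4 - 24*x^3 + 216*x^2 - 864*x + 1296

Expanding det(x·I − A) (e.g. by cofactor expansion or by noting that A is similar to its Jordan form J, which has the same characteristic polynomial as A) gives
  χ_A(x) = x^4 - 24*x^3 + 216*x^2 - 864*x + 1296
which factors as (x - 6)^4. The eigenvalues (with algebraic multiplicities) are λ = 6 with multiplicity 4.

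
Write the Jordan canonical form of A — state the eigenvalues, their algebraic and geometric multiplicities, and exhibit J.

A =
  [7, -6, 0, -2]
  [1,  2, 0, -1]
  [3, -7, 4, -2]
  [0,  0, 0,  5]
J_2(4) ⊕ J_1(5) ⊕ J_1(5)

The characteristic polynomial is
  det(x·I − A) = x^4 - 18*x^3 + 121*x^2 - 360*x + 400 = (x - 5)^2*(x - 4)^2

Eigenvalues and multiplicities (the geometric multiplicity of λ is n − rank(A − λI), which equals the number of Jordan blocks for λ):
  λ = 4: algebraic multiplicity = 2, geometric multiplicity = 1
  λ = 5: algebraic multiplicity = 2, geometric multiplicity = 2

Determining the block sizes for each eigenvalue:
  λ = 4: one block (gm = 1), so the single block has size am = 2 → block sizes [2]
  λ = 5: gm = am = 2, so every block has size 1 → block sizes [1, 1]

Assembling the blocks gives a Jordan form
J =
  [4, 1, 0, 0]
  [0, 4, 0, 0]
  [0, 0, 5, 0]
  [0, 0, 0, 5]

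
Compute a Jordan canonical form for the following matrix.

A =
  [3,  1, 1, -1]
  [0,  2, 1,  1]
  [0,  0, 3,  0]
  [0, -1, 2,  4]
J_3(3) ⊕ J_1(3)

The characteristic polynomial is
  det(x·I − A) = x^4 - 12*x^3 + 54*x^2 - 108*x + 81 = (x - 3)^4

Eigenvalues and multiplicities (the geometric multiplicity of λ is n − rank(A − λI), which equals the number of Jordan blocks for λ):
  λ = 3: algebraic multiplicity = 4, geometric multiplicity = 2

Determining the block sizes for each eigenvalue:
  λ = 3: with am = 4 and gm = 2, the partition is not yet determined (e.g. several partitions of 4 into 2 parts exist). Let N = A − (3)·I. Computing rank(N^1) = 2, rank(N^2) = 1, rank(N^3) = 0; the number of blocks of size ≥ j is rank(N^{j−1}) − rank(N^j), giving [2, 1, 1]. So we have 1 block(s) of size 3, 1 block(s) of size 1 → block sizes [3, 1]

Assembling the blocks gives a Jordan form
J =
  [3, 1, 0, 0]
  [0, 3, 1, 0]
  [0, 0, 3, 0]
  [0, 0, 0, 3]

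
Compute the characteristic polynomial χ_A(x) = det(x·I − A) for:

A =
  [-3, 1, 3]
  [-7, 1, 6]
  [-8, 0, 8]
x^3 - 6*x^2 + 12*x - 8

Expanding det(x·I − A) (e.g. by cofactor expansion or by noting that A is similar to its Jordan form J, which has the same characteristic polynomial as A) gives
  χ_A(x) = x^3 - 6*x^2 + 12*x - 8
which factors as (x - 2)^3. The eigenvalues (with algebraic multiplicities) are λ = 2 with multiplicity 3.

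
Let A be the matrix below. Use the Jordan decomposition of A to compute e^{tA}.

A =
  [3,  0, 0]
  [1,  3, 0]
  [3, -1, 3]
e^{tA} =
  [exp(3*t), 0, 0]
  [t*exp(3*t), exp(3*t), 0]
  [-t^2*exp(3*t)/2 + 3*t*exp(3*t), -t*exp(3*t), exp(3*t)]

Strategy: write A = P · J · P⁻¹ where J is a Jordan canonical form, so e^{tA} = P · e^{tJ} · P⁻¹, and e^{tJ} can be computed block-by-block.

A has Jordan form
J =
  [3, 1, 0]
  [0, 3, 1]
  [0, 0, 3]
(up to reordering of blocks).

Per-block formulas:
  For a 3×3 Jordan block J_3(3): exp(t · J_3(3)) = e^(3t)·(I + t·N + (t^2/2)·N^2), where N is the 3×3 nilpotent shift.

After assembling e^{tJ} and conjugating by P, we get:

e^{tA} =
  [exp(3*t), 0, 0]
  [t*exp(3*t), exp(3*t), 0]
  [-t^2*exp(3*t)/2 + 3*t*exp(3*t), -t*exp(3*t), exp(3*t)]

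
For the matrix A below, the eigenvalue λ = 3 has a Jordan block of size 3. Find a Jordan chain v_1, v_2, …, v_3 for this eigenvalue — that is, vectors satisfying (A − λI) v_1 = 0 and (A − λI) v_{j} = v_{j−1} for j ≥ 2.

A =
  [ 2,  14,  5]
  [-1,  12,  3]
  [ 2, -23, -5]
A Jordan chain for λ = 3 of length 3:
v_1 = (-3, -2, 5)ᵀ
v_2 = (-1, -1, 2)ᵀ
v_3 = (1, 0, 0)ᵀ

Let N = A − (3)·I. We want v_3 with N^3 v_3 = 0 but N^2 v_3 ≠ 0; then v_{j-1} := N · v_j for j = 3, …, 2.

Pick v_3 = (1, 0, 0)ᵀ.
Then v_2 = N · v_3 = (-1, -1, 2)ᵀ.
Then v_1 = N · v_2 = (-3, -2, 5)ᵀ.

Sanity check: (A − (3)·I) v_1 = (0, 0, 0)ᵀ = 0. ✓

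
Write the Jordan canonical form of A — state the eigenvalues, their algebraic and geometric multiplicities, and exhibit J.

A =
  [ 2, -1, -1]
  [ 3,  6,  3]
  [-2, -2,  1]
J_2(3) ⊕ J_1(3)

The characteristic polynomial is
  det(x·I − A) = x^3 - 9*x^2 + 27*x - 27 = (x - 3)^3

Eigenvalues and multiplicities (the geometric multiplicity of λ is n − rank(A − λI), which equals the number of Jordan blocks for λ):
  λ = 3: algebraic multiplicity = 3, geometric multiplicity = 2

Determining the block sizes for each eigenvalue:
  λ = 3: 2 blocks summing to 3 forces exactly one block of size 2 and the rest size 1 → block sizes [2, 1]

Assembling the blocks gives a Jordan form
J =
  [3, 1, 0]
  [0, 3, 0]
  [0, 0, 3]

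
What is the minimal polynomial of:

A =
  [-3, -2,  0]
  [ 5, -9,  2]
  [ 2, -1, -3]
x^3 + 15*x^2 + 75*x + 125

The characteristic polynomial is χ_A(x) = (x + 5)^3, so the eigenvalues are known. The minimal polynomial is
  m_A(x) = Π_λ (x − λ)^{k_λ}
where k_λ is the size of the *largest* Jordan block for λ (equivalently, the smallest k with (A − λI)^k v = 0 for every generalised eigenvector v of λ).

  λ = -5: largest Jordan block has size 3, contributing (x + 5)^3

So m_A(x) = (x + 5)^3 = x^3 + 15*x^2 + 75*x + 125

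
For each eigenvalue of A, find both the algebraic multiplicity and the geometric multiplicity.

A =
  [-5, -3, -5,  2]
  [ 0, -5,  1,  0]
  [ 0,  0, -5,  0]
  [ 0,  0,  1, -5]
λ = -5: alg = 4, geom = 2

Step 1 — factor the characteristic polynomial to read off the algebraic multiplicities:
  χ_A(x) = (x + 5)^4

Step 2 — compute geometric multiplicities via the rank-nullity identity g(λ) = n − rank(A − λI):
  rank(A − (-5)·I) = 2, so dim ker(A − (-5)·I) = n − 2 = 2

Summary:
  λ = -5: algebraic multiplicity = 4, geometric multiplicity = 2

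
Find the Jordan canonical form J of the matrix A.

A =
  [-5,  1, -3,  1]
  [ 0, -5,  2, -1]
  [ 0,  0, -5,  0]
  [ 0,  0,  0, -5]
J_3(-5) ⊕ J_1(-5)

The characteristic polynomial is
  det(x·I − A) = x^4 + 20*x^3 + 150*x^2 + 500*x + 625 = (x + 5)^4

Eigenvalues and multiplicities (the geometric multiplicity of λ is n − rank(A − λI), which equals the number of Jordan blocks for λ):
  λ = -5: algebraic multiplicity = 4, geometric multiplicity = 2

Determining the block sizes for each eigenvalue:
  λ = -5: with am = 4 and gm = 2, the partition is not yet determined (e.g. several partitions of 4 into 2 parts exist). Let N = A − (-5)·I. Computing rank(N^1) = 2, rank(N^2) = 1, rank(N^3) = 0; the number of blocks of size ≥ j is rank(N^{j−1}) − rank(N^j), giving [2, 1, 1]. So we have 1 block(s) of size 3, 1 block(s) of size 1 → block sizes [3, 1]

Assembling the blocks gives a Jordan form
J =
  [-5,  1,  0,  0]
  [ 0, -5,  1,  0]
  [ 0,  0, -5,  0]
  [ 0,  0,  0, -5]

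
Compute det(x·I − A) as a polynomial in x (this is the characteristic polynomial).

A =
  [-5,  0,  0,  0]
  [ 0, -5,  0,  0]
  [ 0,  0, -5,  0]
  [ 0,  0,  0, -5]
x^4 + 20*x^3 + 150*x^2 + 500*x + 625

Expanding det(x·I − A) (e.g. by cofactor expansion or by noting that A is similar to its Jordan form J, which has the same characteristic polynomial as A) gives
  χ_A(x) = x^4 + 20*x^3 + 150*x^2 + 500*x + 625
which factors as (x + 5)^4. The eigenvalues (with algebraic multiplicities) are λ = -5 with multiplicity 4.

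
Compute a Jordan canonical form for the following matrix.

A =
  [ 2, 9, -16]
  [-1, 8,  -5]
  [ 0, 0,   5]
J_3(5)

The characteristic polynomial is
  det(x·I − A) = x^3 - 15*x^2 + 75*x - 125 = (x - 5)^3

Eigenvalues and multiplicities (the geometric multiplicity of λ is n − rank(A − λI), which equals the number of Jordan blocks for λ):
  λ = 5: algebraic multiplicity = 3, geometric multiplicity = 1

Determining the block sizes for each eigenvalue:
  λ = 5: one block (gm = 1), so the single block has size am = 3 → block sizes [3]

Assembling the blocks gives a Jordan form
J =
  [5, 1, 0]
  [0, 5, 1]
  [0, 0, 5]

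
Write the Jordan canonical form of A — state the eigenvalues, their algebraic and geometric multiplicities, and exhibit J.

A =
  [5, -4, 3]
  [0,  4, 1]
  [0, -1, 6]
J_3(5)

The characteristic polynomial is
  det(x·I − A) = x^3 - 15*x^2 + 75*x - 125 = (x - 5)^3

Eigenvalues and multiplicities (the geometric multiplicity of λ is n − rank(A − λI), which equals the number of Jordan blocks for λ):
  λ = 5: algebraic multiplicity = 3, geometric multiplicity = 1

Determining the block sizes for each eigenvalue:
  λ = 5: one block (gm = 1), so the single block has size am = 3 → block sizes [3]

Assembling the blocks gives a Jordan form
J =
  [5, 1, 0]
  [0, 5, 1]
  [0, 0, 5]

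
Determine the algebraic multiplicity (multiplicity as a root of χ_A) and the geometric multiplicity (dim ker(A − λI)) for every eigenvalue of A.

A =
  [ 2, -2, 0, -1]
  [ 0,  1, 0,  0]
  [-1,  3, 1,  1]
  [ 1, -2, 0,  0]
λ = 1: alg = 4, geom = 2

Step 1 — factor the characteristic polynomial to read off the algebraic multiplicities:
  χ_A(x) = (x - 1)^4

Step 2 — compute geometric multiplicities via the rank-nullity identity g(λ) = n − rank(A − λI):
  rank(A − (1)·I) = 2, so dim ker(A − (1)·I) = n − 2 = 2

Summary:
  λ = 1: algebraic multiplicity = 4, geometric multiplicity = 2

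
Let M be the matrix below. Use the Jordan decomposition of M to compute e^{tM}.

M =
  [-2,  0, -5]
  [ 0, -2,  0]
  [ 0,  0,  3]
e^{tM} =
  [exp(-2*t), 0, -exp(3*t) + exp(-2*t)]
  [0, exp(-2*t), 0]
  [0, 0, exp(3*t)]

Strategy: write M = P · J · P⁻¹ where J is a Jordan canonical form, so e^{tM} = P · e^{tJ} · P⁻¹, and e^{tJ} can be computed block-by-block.

M has Jordan form
J =
  [-2,  0, 0]
  [ 0, -2, 0]
  [ 0,  0, 3]
(up to reordering of blocks).

Per-block formulas:
  For a 1×1 block at λ = -2: exp(t · [-2]) = [e^(-2t)].
  For a 1×1 block at λ = 3: exp(t · [3]) = [e^(3t)].

After assembling e^{tJ} and conjugating by P, we get:

e^{tM} =
  [exp(-2*t), 0, -exp(3*t) + exp(-2*t)]
  [0, exp(-2*t), 0]
  [0, 0, exp(3*t)]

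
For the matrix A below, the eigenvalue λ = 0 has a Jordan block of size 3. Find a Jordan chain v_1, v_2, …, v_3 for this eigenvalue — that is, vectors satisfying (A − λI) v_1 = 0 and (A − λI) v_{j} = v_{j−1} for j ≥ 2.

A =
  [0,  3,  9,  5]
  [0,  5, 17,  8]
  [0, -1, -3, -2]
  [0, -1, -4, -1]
A Jordan chain for λ = 0 of length 3:
v_1 = (1, 0, 0, 0)ᵀ
v_2 = (3, 5, -1, -1)ᵀ
v_3 = (0, 1, 0, 0)ᵀ

Let N = A − (0)·I. We want v_3 with N^3 v_3 = 0 but N^2 v_3 ≠ 0; then v_{j-1} := N · v_j for j = 3, …, 2.

Pick v_3 = (0, 1, 0, 0)ᵀ.
Then v_2 = N · v_3 = (3, 5, -1, -1)ᵀ.
Then v_1 = N · v_2 = (1, 0, 0, 0)ᵀ.

Sanity check: (A − (0)·I) v_1 = (0, 0, 0, 0)ᵀ = 0. ✓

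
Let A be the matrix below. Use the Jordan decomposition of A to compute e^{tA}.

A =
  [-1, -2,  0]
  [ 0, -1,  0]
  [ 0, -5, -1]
e^{tA} =
  [exp(-t), -2*t*exp(-t), 0]
  [0, exp(-t), 0]
  [0, -5*t*exp(-t), exp(-t)]

Strategy: write A = P · J · P⁻¹ where J is a Jordan canonical form, so e^{tA} = P · e^{tJ} · P⁻¹, and e^{tJ} can be computed block-by-block.

A has Jordan form
J =
  [-1,  1,  0]
  [ 0, -1,  0]
  [ 0,  0, -1]
(up to reordering of blocks).

Per-block formulas:
  For a 1×1 block at λ = -1: exp(t · [-1]) = [e^(-1t)].
  For a 2×2 Jordan block J_2(-1): exp(t · J_2(-1)) = e^(-1t)·(I + t·N), where N is the 2×2 nilpotent shift.

After assembling e^{tJ} and conjugating by P, we get:

e^{tA} =
  [exp(-t), -2*t*exp(-t), 0]
  [0, exp(-t), 0]
  [0, -5*t*exp(-t), exp(-t)]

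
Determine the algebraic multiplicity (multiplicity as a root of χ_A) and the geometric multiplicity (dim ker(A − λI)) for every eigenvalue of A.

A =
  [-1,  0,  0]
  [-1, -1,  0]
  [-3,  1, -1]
λ = -1: alg = 3, geom = 1

Step 1 — factor the characteristic polynomial to read off the algebraic multiplicities:
  χ_A(x) = (x + 1)^3

Step 2 — compute geometric multiplicities via the rank-nullity identity g(λ) = n − rank(A − λI):
  rank(A − (-1)·I) = 2, so dim ker(A − (-1)·I) = n − 2 = 1

Summary:
  λ = -1: algebraic multiplicity = 3, geometric multiplicity = 1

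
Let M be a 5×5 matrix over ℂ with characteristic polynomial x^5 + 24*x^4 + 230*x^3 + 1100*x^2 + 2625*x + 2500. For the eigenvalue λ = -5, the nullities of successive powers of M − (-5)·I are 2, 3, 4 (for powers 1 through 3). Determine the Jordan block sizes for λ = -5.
Block sizes for λ = -5: [3, 1]

From the dimensions of kernels of powers, the number of Jordan blocks of size at least j is d_j − d_{j−1} where d_j = dim ker(N^j) (with d_0 = 0). Computing the differences gives [2, 1, 1].
The number of blocks of size exactly k is (#blocks of size ≥ k) − (#blocks of size ≥ k + 1), so the partition is: 1 block(s) of size 1, 1 block(s) of size 3.
In nonincreasing order the block sizes are [3, 1].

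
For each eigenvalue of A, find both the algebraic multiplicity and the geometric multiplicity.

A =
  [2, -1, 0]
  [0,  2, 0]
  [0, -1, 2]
λ = 2: alg = 3, geom = 2

Step 1 — factor the characteristic polynomial to read off the algebraic multiplicities:
  χ_A(x) = (x - 2)^3

Step 2 — compute geometric multiplicities via the rank-nullity identity g(λ) = n − rank(A − λI):
  rank(A − (2)·I) = 1, so dim ker(A − (2)·I) = n − 1 = 2

Summary:
  λ = 2: algebraic multiplicity = 3, geometric multiplicity = 2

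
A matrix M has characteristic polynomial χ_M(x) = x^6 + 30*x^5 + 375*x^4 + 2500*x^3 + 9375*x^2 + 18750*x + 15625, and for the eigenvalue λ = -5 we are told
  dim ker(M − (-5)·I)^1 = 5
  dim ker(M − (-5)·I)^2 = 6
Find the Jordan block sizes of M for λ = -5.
Block sizes for λ = -5: [2, 1, 1, 1, 1]

From the dimensions of kernels of powers, the number of Jordan blocks of size at least j is d_j − d_{j−1} where d_j = dim ker(N^j) (with d_0 = 0). Computing the differences gives [5, 1].
The number of blocks of size exactly k is (#blocks of size ≥ k) − (#blocks of size ≥ k + 1), so the partition is: 4 block(s) of size 1, 1 block(s) of size 2.
In nonincreasing order the block sizes are [2, 1, 1, 1, 1].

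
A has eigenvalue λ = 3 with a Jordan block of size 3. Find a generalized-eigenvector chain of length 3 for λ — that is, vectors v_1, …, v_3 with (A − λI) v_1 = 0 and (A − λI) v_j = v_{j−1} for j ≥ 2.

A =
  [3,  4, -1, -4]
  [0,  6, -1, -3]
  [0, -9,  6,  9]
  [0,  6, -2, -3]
A Jordan chain for λ = 3 of length 3:
v_1 = (-3, 0, 0, 0)ᵀ
v_2 = (4, 3, -9, 6)ᵀ
v_3 = (0, 1, 0, 0)ᵀ

Let N = A − (3)·I. We want v_3 with N^3 v_3 = 0 but N^2 v_3 ≠ 0; then v_{j-1} := N · v_j for j = 3, …, 2.

Pick v_3 = (0, 1, 0, 0)ᵀ.
Then v_2 = N · v_3 = (4, 3, -9, 6)ᵀ.
Then v_1 = N · v_2 = (-3, 0, 0, 0)ᵀ.

Sanity check: (A − (3)·I) v_1 = (0, 0, 0, 0)ᵀ = 0. ✓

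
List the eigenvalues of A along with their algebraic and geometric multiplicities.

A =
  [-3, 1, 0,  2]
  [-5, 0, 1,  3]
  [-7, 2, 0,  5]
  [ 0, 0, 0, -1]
λ = -1: alg = 4, geom = 2

Step 1 — factor the characteristic polynomial to read off the algebraic multiplicities:
  χ_A(x) = (x + 1)^4

Step 2 — compute geometric multiplicities via the rank-nullity identity g(λ) = n − rank(A − λI):
  rank(A − (-1)·I) = 2, so dim ker(A − (-1)·I) = n − 2 = 2

Summary:
  λ = -1: algebraic multiplicity = 4, geometric multiplicity = 2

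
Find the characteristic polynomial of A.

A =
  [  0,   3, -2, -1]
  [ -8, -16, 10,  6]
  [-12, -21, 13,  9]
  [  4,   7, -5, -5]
x^4 + 8*x^3 + 24*x^2 + 32*x + 16

Expanding det(x·I − A) (e.g. by cofactor expansion or by noting that A is similar to its Jordan form J, which has the same characteristic polynomial as A) gives
  χ_A(x) = x^4 + 8*x^3 + 24*x^2 + 32*x + 16
which factors as (x + 2)^4. The eigenvalues (with algebraic multiplicities) are λ = -2 with multiplicity 4.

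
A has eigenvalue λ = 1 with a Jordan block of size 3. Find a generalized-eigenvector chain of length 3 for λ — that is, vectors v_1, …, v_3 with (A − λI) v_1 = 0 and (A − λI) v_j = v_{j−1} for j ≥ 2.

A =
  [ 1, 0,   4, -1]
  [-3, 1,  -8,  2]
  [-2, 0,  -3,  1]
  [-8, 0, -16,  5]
A Jordan chain for λ = 1 of length 3:
v_1 = (0, -12, -8, -32)ᵀ
v_2 = (4, -8, -4, -16)ᵀ
v_3 = (0, 0, 1, 0)ᵀ

Let N = A − (1)·I. We want v_3 with N^3 v_3 = 0 but N^2 v_3 ≠ 0; then v_{j-1} := N · v_j for j = 3, …, 2.

Pick v_3 = (0, 0, 1, 0)ᵀ.
Then v_2 = N · v_3 = (4, -8, -4, -16)ᵀ.
Then v_1 = N · v_2 = (0, -12, -8, -32)ᵀ.

Sanity check: (A − (1)·I) v_1 = (0, 0, 0, 0)ᵀ = 0. ✓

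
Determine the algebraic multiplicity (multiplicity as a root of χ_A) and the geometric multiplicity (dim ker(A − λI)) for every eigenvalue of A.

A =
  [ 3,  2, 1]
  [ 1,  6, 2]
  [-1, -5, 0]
λ = 3: alg = 3, geom = 1

Step 1 — factor the characteristic polynomial to read off the algebraic multiplicities:
  χ_A(x) = (x - 3)^3

Step 2 — compute geometric multiplicities via the rank-nullity identity g(λ) = n − rank(A − λI):
  rank(A − (3)·I) = 2, so dim ker(A − (3)·I) = n − 2 = 1

Summary:
  λ = 3: algebraic multiplicity = 3, geometric multiplicity = 1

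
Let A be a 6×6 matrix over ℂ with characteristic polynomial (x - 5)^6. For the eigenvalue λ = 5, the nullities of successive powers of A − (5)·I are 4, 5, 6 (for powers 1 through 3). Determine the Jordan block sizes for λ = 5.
Block sizes for λ = 5: [3, 1, 1, 1]

From the dimensions of kernels of powers, the number of Jordan blocks of size at least j is d_j − d_{j−1} where d_j = dim ker(N^j) (with d_0 = 0). Computing the differences gives [4, 1, 1].
The number of blocks of size exactly k is (#blocks of size ≥ k) − (#blocks of size ≥ k + 1), so the partition is: 3 block(s) of size 1, 1 block(s) of size 3.
In nonincreasing order the block sizes are [3, 1, 1, 1].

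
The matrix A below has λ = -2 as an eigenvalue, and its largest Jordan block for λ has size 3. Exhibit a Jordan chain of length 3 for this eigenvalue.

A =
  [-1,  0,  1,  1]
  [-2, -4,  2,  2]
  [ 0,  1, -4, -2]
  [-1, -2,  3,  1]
A Jordan chain for λ = -2 of length 3:
v_1 = (-1, 2, 0, 1)ᵀ
v_2 = (0, -2, 1, -2)ᵀ
v_3 = (0, 1, 0, 0)ᵀ

Let N = A − (-2)·I. We want v_3 with N^3 v_3 = 0 but N^2 v_3 ≠ 0; then v_{j-1} := N · v_j for j = 3, …, 2.

Pick v_3 = (0, 1, 0, 0)ᵀ.
Then v_2 = N · v_3 = (0, -2, 1, -2)ᵀ.
Then v_1 = N · v_2 = (-1, 2, 0, 1)ᵀ.

Sanity check: (A − (-2)·I) v_1 = (0, 0, 0, 0)ᵀ = 0. ✓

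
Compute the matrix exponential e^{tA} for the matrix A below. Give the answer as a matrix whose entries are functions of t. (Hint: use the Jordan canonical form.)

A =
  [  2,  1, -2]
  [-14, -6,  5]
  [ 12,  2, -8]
e^{tA} =
  [-t^2*exp(-4*t) + 6*t*exp(-4*t) + exp(-4*t), t*exp(-4*t), t^2*exp(-4*t)/2 - 2*t*exp(-4*t)]
  [2*t^2*exp(-4*t) - 14*t*exp(-4*t), -2*t*exp(-4*t) + exp(-4*t), -t^2*exp(-4*t) + 5*t*exp(-4*t)]
  [-2*t^2*exp(-4*t) + 12*t*exp(-4*t), 2*t*exp(-4*t), t^2*exp(-4*t) - 4*t*exp(-4*t) + exp(-4*t)]

Strategy: write A = P · J · P⁻¹ where J is a Jordan canonical form, so e^{tA} = P · e^{tJ} · P⁻¹, and e^{tJ} can be computed block-by-block.

A has Jordan form
J =
  [-4,  1,  0]
  [ 0, -4,  1]
  [ 0,  0, -4]
(up to reordering of blocks).

Per-block formulas:
  For a 3×3 Jordan block J_3(-4): exp(t · J_3(-4)) = e^(-4t)·(I + t·N + (t^2/2)·N^2), where N is the 3×3 nilpotent shift.

After assembling e^{tJ} and conjugating by P, we get:

e^{tA} =
  [-t^2*exp(-4*t) + 6*t*exp(-4*t) + exp(-4*t), t*exp(-4*t), t^2*exp(-4*t)/2 - 2*t*exp(-4*t)]
  [2*t^2*exp(-4*t) - 14*t*exp(-4*t), -2*t*exp(-4*t) + exp(-4*t), -t^2*exp(-4*t) + 5*t*exp(-4*t)]
  [-2*t^2*exp(-4*t) + 12*t*exp(-4*t), 2*t*exp(-4*t), t^2*exp(-4*t) - 4*t*exp(-4*t) + exp(-4*t)]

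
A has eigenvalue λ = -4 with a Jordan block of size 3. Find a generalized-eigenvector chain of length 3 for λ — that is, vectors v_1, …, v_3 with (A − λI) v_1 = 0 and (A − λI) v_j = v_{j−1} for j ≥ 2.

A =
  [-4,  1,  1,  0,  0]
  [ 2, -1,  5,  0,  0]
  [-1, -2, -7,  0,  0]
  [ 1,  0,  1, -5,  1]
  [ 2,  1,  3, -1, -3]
A Jordan chain for λ = -4 of length 3:
v_1 = (1, 1, -1, 0, 0)ᵀ
v_2 = (0, 2, -1, 1, 2)ᵀ
v_3 = (1, 0, 0, 0, 0)ᵀ

Let N = A − (-4)·I. We want v_3 with N^3 v_3 = 0 but N^2 v_3 ≠ 0; then v_{j-1} := N · v_j for j = 3, …, 2.

Pick v_3 = (1, 0, 0, 0, 0)ᵀ.
Then v_2 = N · v_3 = (0, 2, -1, 1, 2)ᵀ.
Then v_1 = N · v_2 = (1, 1, -1, 0, 0)ᵀ.

Sanity check: (A − (-4)·I) v_1 = (0, 0, 0, 0, 0)ᵀ = 0. ✓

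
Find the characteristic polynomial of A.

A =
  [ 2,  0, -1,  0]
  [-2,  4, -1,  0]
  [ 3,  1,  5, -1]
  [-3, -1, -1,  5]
x^4 - 16*x^3 + 96*x^2 - 256*x + 256

Expanding det(x·I − A) (e.g. by cofactor expansion or by noting that A is similar to its Jordan form J, which has the same characteristic polynomial as A) gives
  χ_A(x) = x^4 - 16*x^3 + 96*x^2 - 256*x + 256
which factors as (x - 4)^4. The eigenvalues (with algebraic multiplicities) are λ = 4 with multiplicity 4.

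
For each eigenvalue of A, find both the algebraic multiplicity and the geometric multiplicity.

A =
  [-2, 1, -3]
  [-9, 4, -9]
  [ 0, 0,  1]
λ = 1: alg = 3, geom = 2

Step 1 — factor the characteristic polynomial to read off the algebraic multiplicities:
  χ_A(x) = (x - 1)^3

Step 2 — compute geometric multiplicities via the rank-nullity identity g(λ) = n − rank(A − λI):
  rank(A − (1)·I) = 1, so dim ker(A − (1)·I) = n − 1 = 2

Summary:
  λ = 1: algebraic multiplicity = 3, geometric multiplicity = 2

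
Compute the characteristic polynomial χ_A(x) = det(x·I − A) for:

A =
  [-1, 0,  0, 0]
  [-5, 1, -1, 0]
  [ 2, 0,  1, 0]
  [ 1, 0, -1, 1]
x^4 - 2*x^3 + 2*x - 1

Expanding det(x·I − A) (e.g. by cofactor expansion or by noting that A is similar to its Jordan form J, which has the same characteristic polynomial as A) gives
  χ_A(x) = x^4 - 2*x^3 + 2*x - 1
which factors as (x - 1)^3*(x + 1). The eigenvalues (with algebraic multiplicities) are λ = -1 with multiplicity 1, λ = 1 with multiplicity 3.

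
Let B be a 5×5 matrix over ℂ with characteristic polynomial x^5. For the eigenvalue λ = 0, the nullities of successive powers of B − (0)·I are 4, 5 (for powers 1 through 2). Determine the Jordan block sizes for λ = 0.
Block sizes for λ = 0: [2, 1, 1, 1]

From the dimensions of kernels of powers, the number of Jordan blocks of size at least j is d_j − d_{j−1} where d_j = dim ker(N^j) (with d_0 = 0). Computing the differences gives [4, 1].
The number of blocks of size exactly k is (#blocks of size ≥ k) − (#blocks of size ≥ k + 1), so the partition is: 3 block(s) of size 1, 1 block(s) of size 2.
In nonincreasing order the block sizes are [2, 1, 1, 1].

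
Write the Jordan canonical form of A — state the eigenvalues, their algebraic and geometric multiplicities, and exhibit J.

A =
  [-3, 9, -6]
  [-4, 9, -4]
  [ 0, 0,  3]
J_2(3) ⊕ J_1(3)

The characteristic polynomial is
  det(x·I − A) = x^3 - 9*x^2 + 27*x - 27 = (x - 3)^3

Eigenvalues and multiplicities (the geometric multiplicity of λ is n − rank(A − λI), which equals the number of Jordan blocks for λ):
  λ = 3: algebraic multiplicity = 3, geometric multiplicity = 2

Determining the block sizes for each eigenvalue:
  λ = 3: 2 blocks summing to 3 forces exactly one block of size 2 and the rest size 1 → block sizes [2, 1]

Assembling the blocks gives a Jordan form
J =
  [3, 1, 0]
  [0, 3, 0]
  [0, 0, 3]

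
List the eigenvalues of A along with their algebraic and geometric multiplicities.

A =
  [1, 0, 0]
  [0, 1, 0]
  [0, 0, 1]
λ = 1: alg = 3, geom = 3

Step 1 — factor the characteristic polynomial to read off the algebraic multiplicities:
  χ_A(x) = (x - 1)^3

Step 2 — compute geometric multiplicities via the rank-nullity identity g(λ) = n − rank(A − λI):
  rank(A − (1)·I) = 0, so dim ker(A − (1)·I) = n − 0 = 3

Summary:
  λ = 1: algebraic multiplicity = 3, geometric multiplicity = 3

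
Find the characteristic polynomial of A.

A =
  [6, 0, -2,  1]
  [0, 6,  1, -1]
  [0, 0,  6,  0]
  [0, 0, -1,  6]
x^4 - 24*x^3 + 216*x^2 - 864*x + 1296

Expanding det(x·I − A) (e.g. by cofactor expansion or by noting that A is similar to its Jordan form J, which has the same characteristic polynomial as A) gives
  χ_A(x) = x^4 - 24*x^3 + 216*x^2 - 864*x + 1296
which factors as (x - 6)^4. The eigenvalues (with algebraic multiplicities) are λ = 6 with multiplicity 4.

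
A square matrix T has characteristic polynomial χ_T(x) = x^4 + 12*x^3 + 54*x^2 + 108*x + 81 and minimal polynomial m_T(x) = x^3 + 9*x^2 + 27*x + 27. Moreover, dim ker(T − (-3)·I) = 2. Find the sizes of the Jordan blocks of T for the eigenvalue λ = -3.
Block sizes for λ = -3: [3, 1]

Step 1 — from the characteristic polynomial, algebraic multiplicity of λ = -3 is 4. From dim ker(T − (-3)·I) = 2, there are exactly 2 Jordan blocks for λ = -3.
Step 2 — from the minimal polynomial, the factor (x + 3)^3 tells us the largest block for λ = -3 has size 3.
Step 3 — with total size 4, 2 blocks, and largest block 3, the block sizes (in nonincreasing order) are [3, 1].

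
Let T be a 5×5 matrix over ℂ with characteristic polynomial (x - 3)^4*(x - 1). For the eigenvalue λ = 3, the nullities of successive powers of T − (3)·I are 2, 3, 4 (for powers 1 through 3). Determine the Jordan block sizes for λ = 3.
Block sizes for λ = 3: [3, 1]

From the dimensions of kernels of powers, the number of Jordan blocks of size at least j is d_j − d_{j−1} where d_j = dim ker(N^j) (with d_0 = 0). Computing the differences gives [2, 1, 1].
The number of blocks of size exactly k is (#blocks of size ≥ k) − (#blocks of size ≥ k + 1), so the partition is: 1 block(s) of size 1, 1 block(s) of size 3.
In nonincreasing order the block sizes are [3, 1].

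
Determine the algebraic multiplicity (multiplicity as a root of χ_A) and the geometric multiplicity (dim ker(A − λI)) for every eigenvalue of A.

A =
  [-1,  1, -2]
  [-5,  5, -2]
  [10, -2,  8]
λ = 4: alg = 3, geom = 2

Step 1 — factor the characteristic polynomial to read off the algebraic multiplicities:
  χ_A(x) = (x - 4)^3

Step 2 — compute geometric multiplicities via the rank-nullity identity g(λ) = n − rank(A − λI):
  rank(A − (4)·I) = 1, so dim ker(A − (4)·I) = n − 1 = 2

Summary:
  λ = 4: algebraic multiplicity = 3, geometric multiplicity = 2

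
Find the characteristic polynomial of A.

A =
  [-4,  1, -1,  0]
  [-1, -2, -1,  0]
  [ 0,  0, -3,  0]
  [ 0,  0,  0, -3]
x^4 + 12*x^3 + 54*x^2 + 108*x + 81

Expanding det(x·I − A) (e.g. by cofactor expansion or by noting that A is similar to its Jordan form J, which has the same characteristic polynomial as A) gives
  χ_A(x) = x^4 + 12*x^3 + 54*x^2 + 108*x + 81
which factors as (x + 3)^4. The eigenvalues (with algebraic multiplicities) are λ = -3 with multiplicity 4.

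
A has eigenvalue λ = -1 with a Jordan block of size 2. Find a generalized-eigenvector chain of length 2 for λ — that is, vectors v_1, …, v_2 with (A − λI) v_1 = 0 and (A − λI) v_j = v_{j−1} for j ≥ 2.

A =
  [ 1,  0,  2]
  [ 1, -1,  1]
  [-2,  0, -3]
A Jordan chain for λ = -1 of length 2:
v_1 = (2, 1, -2)ᵀ
v_2 = (1, 0, 0)ᵀ

Let N = A − (-1)·I. We want v_2 with N^2 v_2 = 0 but N^1 v_2 ≠ 0; then v_{j-1} := N · v_j for j = 2, …, 2.

Pick v_2 = (1, 0, 0)ᵀ.
Then v_1 = N · v_2 = (2, 1, -2)ᵀ.

Sanity check: (A − (-1)·I) v_1 = (0, 0, 0)ᵀ = 0. ✓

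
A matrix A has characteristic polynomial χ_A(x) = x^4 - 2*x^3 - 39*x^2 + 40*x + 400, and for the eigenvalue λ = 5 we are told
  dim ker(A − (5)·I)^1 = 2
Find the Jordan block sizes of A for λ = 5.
Block sizes for λ = 5: [1, 1]

From the dimensions of kernels of powers, the number of Jordan blocks of size at least j is d_j − d_{j−1} where d_j = dim ker(N^j) (with d_0 = 0). Computing the differences gives [2].
The number of blocks of size exactly k is (#blocks of size ≥ k) − (#blocks of size ≥ k + 1), so the partition is: 2 block(s) of size 1.
In nonincreasing order the block sizes are [1, 1].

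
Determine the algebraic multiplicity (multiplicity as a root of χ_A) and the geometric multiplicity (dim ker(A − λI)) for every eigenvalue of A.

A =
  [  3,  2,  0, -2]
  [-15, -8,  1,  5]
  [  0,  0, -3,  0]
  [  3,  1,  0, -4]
λ = -3: alg = 4, geom = 2

Step 1 — factor the characteristic polynomial to read off the algebraic multiplicities:
  χ_A(x) = (x + 3)^4

Step 2 — compute geometric multiplicities via the rank-nullity identity g(λ) = n − rank(A − λI):
  rank(A − (-3)·I) = 2, so dim ker(A − (-3)·I) = n − 2 = 2

Summary:
  λ = -3: algebraic multiplicity = 4, geometric multiplicity = 2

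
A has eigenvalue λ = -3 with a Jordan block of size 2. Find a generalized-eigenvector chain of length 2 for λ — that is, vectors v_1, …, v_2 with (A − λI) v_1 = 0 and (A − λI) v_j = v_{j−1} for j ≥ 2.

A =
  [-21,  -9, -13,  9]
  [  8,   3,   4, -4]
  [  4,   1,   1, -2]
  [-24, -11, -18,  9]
A Jordan chain for λ = -3 of length 2:
v_1 = (-2, 0, 0, -4)ᵀ
v_2 = (5, -4, -4, 0)ᵀ

Let N = A − (-3)·I. We want v_2 with N^2 v_2 = 0 but N^1 v_2 ≠ 0; then v_{j-1} := N · v_j for j = 2, …, 2.

Pick v_2 = (5, -4, -4, 0)ᵀ.
Then v_1 = N · v_2 = (-2, 0, 0, -4)ᵀ.

Sanity check: (A − (-3)·I) v_1 = (0, 0, 0, 0)ᵀ = 0. ✓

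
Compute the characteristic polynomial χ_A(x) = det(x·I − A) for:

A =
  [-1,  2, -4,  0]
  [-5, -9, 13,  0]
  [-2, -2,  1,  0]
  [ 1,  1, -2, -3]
x^4 + 12*x^3 + 54*x^2 + 108*x + 81

Expanding det(x·I − A) (e.g. by cofactor expansion or by noting that A is similar to its Jordan form J, which has the same characteristic polynomial as A) gives
  χ_A(x) = x^4 + 12*x^3 + 54*x^2 + 108*x + 81
which factors as (x + 3)^4. The eigenvalues (with algebraic multiplicities) are λ = -3 with multiplicity 4.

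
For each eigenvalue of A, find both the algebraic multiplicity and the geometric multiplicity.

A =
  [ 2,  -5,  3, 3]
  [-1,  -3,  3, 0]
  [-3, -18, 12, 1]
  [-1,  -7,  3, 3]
λ = 3: alg = 2, geom = 1; λ = 4: alg = 2, geom = 1

Step 1 — factor the characteristic polynomial to read off the algebraic multiplicities:
  χ_A(x) = (x - 4)^2*(x - 3)^2

Step 2 — compute geometric multiplicities via the rank-nullity identity g(λ) = n − rank(A − λI):
  rank(A − (3)·I) = 3, so dim ker(A − (3)·I) = n − 3 = 1
  rank(A − (4)·I) = 3, so dim ker(A − (4)·I) = n − 3 = 1

Summary:
  λ = 3: algebraic multiplicity = 2, geometric multiplicity = 1
  λ = 4: algebraic multiplicity = 2, geometric multiplicity = 1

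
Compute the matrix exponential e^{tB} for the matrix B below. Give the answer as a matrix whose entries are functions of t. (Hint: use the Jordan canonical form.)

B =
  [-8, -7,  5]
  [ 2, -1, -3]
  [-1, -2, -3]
e^{tB} =
  [-3*t^2*exp(-4*t)/2 - 4*t*exp(-4*t) + exp(-4*t), -3*t^2*exp(-4*t)/2 - 7*t*exp(-4*t), 3*t^2*exp(-4*t) + 5*t*exp(-4*t)]
  [t^2*exp(-4*t)/2 + 2*t*exp(-4*t), t^2*exp(-4*t)/2 + 3*t*exp(-4*t) + exp(-4*t), -t^2*exp(-4*t) - 3*t*exp(-4*t)]
  [-t^2*exp(-4*t)/2 - t*exp(-4*t), -t^2*exp(-4*t)/2 - 2*t*exp(-4*t), t^2*exp(-4*t) + t*exp(-4*t) + exp(-4*t)]

Strategy: write B = P · J · P⁻¹ where J is a Jordan canonical form, so e^{tB} = P · e^{tJ} · P⁻¹, and e^{tJ} can be computed block-by-block.

B has Jordan form
J =
  [-4,  1,  0]
  [ 0, -4,  1]
  [ 0,  0, -4]
(up to reordering of blocks).

Per-block formulas:
  For a 3×3 Jordan block J_3(-4): exp(t · J_3(-4)) = e^(-4t)·(I + t·N + (t^2/2)·N^2), where N is the 3×3 nilpotent shift.

After assembling e^{tJ} and conjugating by P, we get:

e^{tB} =
  [-3*t^2*exp(-4*t)/2 - 4*t*exp(-4*t) + exp(-4*t), -3*t^2*exp(-4*t)/2 - 7*t*exp(-4*t), 3*t^2*exp(-4*t) + 5*t*exp(-4*t)]
  [t^2*exp(-4*t)/2 + 2*t*exp(-4*t), t^2*exp(-4*t)/2 + 3*t*exp(-4*t) + exp(-4*t), -t^2*exp(-4*t) - 3*t*exp(-4*t)]
  [-t^2*exp(-4*t)/2 - t*exp(-4*t), -t^2*exp(-4*t)/2 - 2*t*exp(-4*t), t^2*exp(-4*t) + t*exp(-4*t) + exp(-4*t)]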